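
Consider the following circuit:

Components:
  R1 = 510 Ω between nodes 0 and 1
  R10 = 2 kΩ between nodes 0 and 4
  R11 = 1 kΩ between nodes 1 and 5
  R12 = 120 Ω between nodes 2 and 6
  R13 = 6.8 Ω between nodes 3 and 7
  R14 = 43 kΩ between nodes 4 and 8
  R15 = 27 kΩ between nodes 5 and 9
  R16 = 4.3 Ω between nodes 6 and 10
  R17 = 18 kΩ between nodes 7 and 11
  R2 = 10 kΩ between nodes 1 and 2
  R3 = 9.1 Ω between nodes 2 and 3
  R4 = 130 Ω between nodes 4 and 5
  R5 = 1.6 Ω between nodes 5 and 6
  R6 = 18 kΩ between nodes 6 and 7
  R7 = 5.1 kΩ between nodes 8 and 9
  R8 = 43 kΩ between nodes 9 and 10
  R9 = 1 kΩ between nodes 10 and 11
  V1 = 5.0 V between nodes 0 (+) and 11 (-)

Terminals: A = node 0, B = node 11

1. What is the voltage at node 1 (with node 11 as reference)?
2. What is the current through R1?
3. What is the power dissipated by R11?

Nodal analysis, taking node 11 as the 0 V reference.
Source V1 fixes V_0 = 5 V.
KCL at each unknown node (sum of currents leaving = 0; resistances in Ω):
  Node 1: (V_1 - 5)/510 + (V_1 - V_2)/10000 + (V_1 - V_5)/1000 = 0
  Node 2: (V_2 - V_1)/10000 + (V_2 - V_3)/9.1 + (V_2 - V_6)/120 = 0
  Node 3: (V_3 - V_2)/9.1 + (V_3 - V_7)/6.8 = 0
  Node 4: (V_4 - V_5)/130 + (V_4 - 5)/2000 + (V_4 - V_8)/43000 = 0
  Node 5: (V_5 - V_4)/130 + (V_5 - V_6)/1.6 + (V_5 - V_1)/1000 + (V_5 - V_9)/27000 = 0
  Node 6: (V_6 - V_5)/1.6 + (V_6 - V_7)/18000 + (V_6 - V_2)/120 + (V_6 - V_10)/4.3 = 0
  Node 7: (V_7 - V_6)/18000 + (V_7 - V_3)/6.8 + (V_7 - 0)/18000 = 0
  Node 8: (V_8 - V_9)/5100 + (V_8 - V_4)/43000 = 0
  Node 9: (V_9 - V_8)/5100 + (V_9 - V_10)/43000 + (V_9 - V_5)/27000 = 0
  Node 10: (V_10 - V_9)/43000 + (V_10 - 0)/1000 + (V_10 - V_6)/4.3 = 0
Collecting terms (coefficients in siemens):
  0.003061·V_1 - 0.0001·V_2 - 0.001·V_5 = 0.009804
  0.1183·V_2 - 0.0001·V_1 - 0.1099·V_3 - 0.008333·V_6 = 0
  0.2569·V_3 - 0.1099·V_2 - 0.1471·V_7 = 0
  0.008216·V_4 - 0.007692·V_5 - 0.00002326·V_8 = 0.0025
  0.6337·V_5 - 0.001·V_1 - 0.007692·V_4 - 0.625·V_6 - 0.00003704·V_9 = 0
  0.8659·V_6 - 0.008333·V_2 - 0.625·V_5 - 0.00005556·V_7 - 0.2326·V_10 = 0
  0.1472·V_7 - 0.1471·V_3 - 0.00005556·V_6 = 0
  0.0002193·V_8 - 0.00002326·V_4 - 0.0001961·V_9 = 0
  0.0002564·V_9 - 0.00003704·V_5 - 0.0001961·V_8 - 0.00002326·V_10 = 0
  0.2336·V_10 - 0.2326·V_6 - 0.00002326·V_9 = 0
Solving these 10 simultaneous equations (Gaussian elimination) gives:
  V_1 = 4.152 V, V_2 = 2.637 V, V_3 = 2.635 V, V_4 = 2.784 V
  V_5 = 2.64 V, V_6 = 2.636 V, V_7 = 2.634 V, V_8 = 2.684 V
  V_9 = 2.673 V, V_10 = 2.625 V
Part 1:
  Read off the nodal solution: V_1 = 4.152 V
Part 2:
  I_R1 = (V_0 - V_1)/R1 = (5 - 4.152)/510 = 0.001663 A
  Magnitude: I_R1 = 0.001663 A
Part 3:
  I_R11 = (V_1 - V_5)/R11 = (4.152 - 2.64)/1000 = 0.001512 A
  P_R11 = I_R11² × R11 = (0.001512)² × 1000 = 0.002285 W

Final answers:
1. V_1 = 4.152 V
2. I_R1 = 0.001663 A
3. P_R11 = 0.002285 W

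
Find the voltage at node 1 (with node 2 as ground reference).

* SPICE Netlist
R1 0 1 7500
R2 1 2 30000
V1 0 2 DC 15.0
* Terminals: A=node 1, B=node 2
Nodal analysis, taking node 2 as the 0 V reference.
Source V1 fixes V_0 = 15 V.
KCL at each unknown node (sum of currents leaving = 0; resistances in Ω):
  Node 1: (V_1 - 15)/7500 + (V_1 - 0)/30000 = 0
Collecting terms: 0.0001667 × V_1 = 0.002  =>  V_1 = 12 V
The requested potential is V_1 = 12 V.

Final answer: V_1 = 12 V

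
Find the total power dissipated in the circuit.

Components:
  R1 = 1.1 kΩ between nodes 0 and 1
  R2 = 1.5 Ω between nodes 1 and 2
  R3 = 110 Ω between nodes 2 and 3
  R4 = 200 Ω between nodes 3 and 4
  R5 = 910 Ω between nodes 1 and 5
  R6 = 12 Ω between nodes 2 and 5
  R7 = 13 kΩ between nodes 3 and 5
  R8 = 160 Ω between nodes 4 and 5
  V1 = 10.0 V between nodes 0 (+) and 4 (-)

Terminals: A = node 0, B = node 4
Nodal analysis, taking node 4 as the 0 V reference.
Source V1 fixes V_0 = 10 V.
KCL at each unknown node (sum of currents leaving = 0; resistances in Ω):
  Node 1: (V_1 - 10)/1100 + (V_1 - V_2)/1.5 + (V_1 - V_5)/910 = 0
  Node 2: (V_2 - V_1)/1.5 + (V_2 - V_3)/110 + (V_2 - V_5)/12 = 0
  Node 3: (V_3 - V_2)/110 + (V_3 - 0)/200 + (V_3 - V_5)/13000 = 0
  Node 5: (V_5 - V_1)/910 + (V_5 - V_2)/12 + (V_5 - V_3)/13000 + (V_5 - 0)/160 = 0
Collecting terms (coefficients in siemens):
  0.6687·V_1 - 0.6667·V_2 - 0.001099·V_5 = 0.009091
  0.7591·V_2 - 0.6667·V_1 - 0.009091·V_3 - 0.08333·V_5 = 0
  0.01417·V_3 - 0.009091·V_2 - 0.00007692·V_5 = 0
  0.09076·V_5 - 0.001099·V_1 - 0.08333·V_2 - 0.00007692·V_3 = 0
Solving these 4 simultaneous equations (Gaussian elimination) gives:
  V_1 = 0.9237 V, V_2 = 0.9115 V, V_3 = 0.5895 V, V_5 = 0.8486 V
Power in each resistor, P = (ΔV)²/R:
  P_R1 = (10 - 0.9237)²/1100 = 0.07489 W
  P_R2 = (0.9237 - 0.9115)²/1.5 = 0.0001001 W
  P_R3 = (0.9115 - 0.5895)²/110 = 0.0009427 W
  P_R4 = (0.5895 - 0)²/200 = 0.001737 W
  P_R5 = (0.9237 - 0.8486)²/910 = 0.000006205 W
  P_R6 = (0.9115 - 0.8486)²/12 = 0.0003296 W
  P_R7 = (0.5895 - 0.8486)²/13000 = 0.000005165 W
  P_R8 = (0 - 0.8486)²/160 = 0.004501 W
P_total = P_R1 + P_R2 + P_R3 + P_R4 + P_R5 + P_R6 + P_R7 + P_R8 = 0.08251 W

Final answer: 0.08251 W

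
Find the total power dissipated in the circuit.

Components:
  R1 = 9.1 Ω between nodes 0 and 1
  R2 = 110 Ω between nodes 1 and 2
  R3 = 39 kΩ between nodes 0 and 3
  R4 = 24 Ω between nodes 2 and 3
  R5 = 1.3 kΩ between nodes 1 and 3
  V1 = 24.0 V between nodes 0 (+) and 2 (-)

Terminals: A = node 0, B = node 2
Nodal analysis, taking node 2 as the 0 V reference.
Source V1 fixes V_0 = 24 V.
KCL at each unknown node (sum of currents leaving = 0; resistances in Ω):
  Node 1: (V_1 - 24)/9.1 + (V_1 - 0)/110 + (V_1 - V_3)/1300 = 0
  Node 3: (V_3 - 24)/39000 + (V_3 - 0)/24 + (V_3 - V_1)/1300 = 0
Collecting terms (coefficients in siemens):
  0.1198·V_1 - 0.0007692·V_3 = 2.637
  0.04246·V_3 - 0.0007692·V_1 = 0.0006154
Determinant D = (0.1198)(0.04246) - (-0.0007692)(-0.0007692) = 0.005084
V_1 = [(2.637)(0.04246) - (-0.0007692)(0.0006154)]/D = 22.03 V
V_3 = [(0.1198)(0.0006154) - (2.637)(-0.0007692)]/D = 0.4135 V
Power in each resistor, P = (ΔV)²/R:
  P_R1 = (24 - 22.03)²/9.1 = 0.428 W
  P_R2 = (22.03 - 0)²/110 = 4.411 W
  P_R3 = (24 - 0.4135)²/39000 = 0.01426 W
  P_R4 = (0 - 0.4135)²/24 = 0.007125 W
  P_R5 = (22.03 - 0.4135)²/1300 = 0.3593 W
P_total = P_R1 + P_R2 + P_R3 + P_R4 + P_R5 = 5.219 W

Final answer: 5.219 W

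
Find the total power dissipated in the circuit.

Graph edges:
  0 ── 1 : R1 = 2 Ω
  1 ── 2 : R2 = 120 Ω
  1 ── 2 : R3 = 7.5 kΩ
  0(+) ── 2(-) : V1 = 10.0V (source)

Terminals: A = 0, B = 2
Nodal analysis, taking node 2 as the 0 V reference.
Source V1 fixes V_0 = 10 V.
KCL at each unknown node (sum of currents leaving = 0; resistances in Ω):
  Node 1: (V_1 - 10)/2 + (V_1 - 0)/120 + (V_1 - 0)/7500 = 0
Collecting terms: 0.5085 × V_1 = 5  =>  V_1 = 9.833 V
Power in each resistor, P = (ΔV)²/R:
  P_R1 = (10 - 9.833)²/2 = 0.01386 W
  P_R2 = (9.833 - 0)²/120 = 0.8058 W
  P_R3 = (9.833 - 0)²/7500 = 0.01289 W
P_total = P_R1 + P_R2 + P_R3 = 0.8326 W

Final answer: 0.8326 W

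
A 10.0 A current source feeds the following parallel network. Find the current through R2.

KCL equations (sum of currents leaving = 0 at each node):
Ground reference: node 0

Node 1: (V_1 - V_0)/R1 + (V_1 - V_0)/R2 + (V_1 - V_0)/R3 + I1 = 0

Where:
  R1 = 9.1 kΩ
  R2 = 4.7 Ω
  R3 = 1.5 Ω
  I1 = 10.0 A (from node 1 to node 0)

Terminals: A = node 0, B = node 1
All resistors sit directly between nodes 0 and 1, so they are in parallel and share one voltage V; the full source current 10 A splits among them.
1/R_par = 1/9100 + 1/4.7 + 1/1.5 = 0.8795 S  =>  R_par = 1.137 Ω
V = I × R_par = 10 × 1.137 = 11.37 V
I_R2 = V/R2 = 11.37/4.7 = 2.419 A

Final answer: 2.419 A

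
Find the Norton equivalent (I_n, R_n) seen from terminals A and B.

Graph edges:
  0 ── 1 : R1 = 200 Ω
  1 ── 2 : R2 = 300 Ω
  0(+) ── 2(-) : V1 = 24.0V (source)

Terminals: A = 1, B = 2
Find the Thévenin equivalent first; then I_n = V_th/R_th and R_n = R_th.
Step 1 — V_th is the open-circuit voltage V_A - V_B (nothing connected across the terminals).
Nodal analysis, taking node 2 as the 0 V reference.
Source V1 fixes V_0 = 24 V.
KCL at each unknown node (sum of currents leaving = 0; resistances in Ω):
  Node 1: (V_1 - 24)/200 + (V_1 - 0)/300 = 0
Collecting terms: 0.008333 × V_1 = 0.12  =>  V_1 = 14.4 V
V_th = V_1 - V_2 = 14.4 - 0 = 14.4 V
Step 2 — R_th: zero the source — replace V1 by a short circuit (node 2 merges into node 0) — and find the resistance seen between A (node 1) and B (node 0).
Reduce the network between node 1 (A) and node 0 (B) by series/parallel combination:
  Rp1 = R1 ‖ R2 (parallel, both between nodes 0 and 1) = 1/(1/200 + 1/300) = 120 Ω
R_th = 120 Ω
I_n = V_th/R_th = 14.4/120 = 0.12 A, and R_n = R_th = 120 Ω

Final answer: I_n = 0.12 A, R_n = 120 Ω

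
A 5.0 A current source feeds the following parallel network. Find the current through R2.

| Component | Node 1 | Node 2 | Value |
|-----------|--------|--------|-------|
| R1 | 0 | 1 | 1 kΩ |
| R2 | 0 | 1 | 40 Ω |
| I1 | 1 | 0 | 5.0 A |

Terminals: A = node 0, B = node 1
All resistors sit directly between nodes 0 and 1, so they are in parallel and share one voltage V; the full source current 5 A splits among them.
1/R_par = 1/1000 + 1/40 = 0.026 S  =>  R_par = 38.46 Ω
V = I × R_par = 5 × 38.46 = 192.3 V
I_R2 = V/R2 = 192.3/40 = 4.808 A

Final answer: 4.808 A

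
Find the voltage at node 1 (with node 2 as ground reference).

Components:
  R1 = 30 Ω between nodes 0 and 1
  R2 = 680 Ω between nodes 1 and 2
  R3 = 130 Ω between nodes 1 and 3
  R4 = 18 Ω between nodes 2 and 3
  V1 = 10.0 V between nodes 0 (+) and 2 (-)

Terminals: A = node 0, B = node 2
Nodal analysis, taking node 2 as the 0 V reference.
Source V1 fixes V_0 = 10 V.
KCL at each unknown node (sum of currents leaving = 0; resistances in Ω):
  Node 1: (V_1 - 10)/30 + (V_1 - 0)/680 + (V_1 - V_3)/130 = 0
  Node 3: (V_3 - V_1)/130 + (V_3 - 0)/18 = 0
Collecting terms (coefficients in siemens):
  0.0425·V_1 - 0.007692·V_3 = 0.3333
  0.06325·V_3 - 0.007692·V_1 = 0
Determinant D = (0.0425)(0.06325) - (-0.007692)(-0.007692) = 0.002629
V_1 = [(0.3333)(0.06325) - (-0.007692)(0)]/D = 8.02 V
V_3 = [(0.0425)(0) - (0.3333)(-0.007692)]/D = 0.9755 V
The requested potential is V_1 = 8.02 V.

Final answer: V_1 = 8.02 V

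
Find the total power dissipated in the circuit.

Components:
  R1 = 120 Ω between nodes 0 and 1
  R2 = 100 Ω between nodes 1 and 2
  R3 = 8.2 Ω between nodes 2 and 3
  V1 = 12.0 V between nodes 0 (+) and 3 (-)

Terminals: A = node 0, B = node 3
Nodal analysis, taking node 3 as the 0 V reference.
Source V1 fixes V_0 = 12 V.
KCL at each unknown node (sum of currents leaving = 0; resistances in Ω):
  Node 1: (V_1 - 12)/120 + (V_1 - V_2)/100 = 0
  Node 2: (V_2 - V_1)/100 + (V_2 - 0)/8.2 = 0
Collecting terms (coefficients in siemens):
  0.01833·V_1 - 0.01·V_2 = 0.1
  0.132·V_2 - 0.01·V_1 = 0
Determinant D = (0.01833)(0.132) - (-0.01)(-0.01) = 0.002319
V_1 = [(0.1)(0.132) - (-0.01)(0)]/D = 5.69 V
V_2 = [(0.01833)(0) - (0.1)(-0.01)]/D = 0.4312 V
Power in each resistor, P = (ΔV)²/R:
  P_R1 = (12 - 5.69)²/120 = 0.3318 W
  P_R2 = (5.69 - 0.4312)²/100 = 0.2765 W
  P_R3 = (0.4312 - 0)²/8.2 = 0.02267 W
P_total = P_R1 + P_R2 + P_R3 = 0.631 W

Final answer: 0.631 W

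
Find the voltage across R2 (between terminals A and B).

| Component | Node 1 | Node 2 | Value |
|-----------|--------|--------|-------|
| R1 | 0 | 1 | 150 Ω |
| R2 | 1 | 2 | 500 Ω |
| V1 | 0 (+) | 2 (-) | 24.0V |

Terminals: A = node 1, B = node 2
R1 and R2 are in series across V1 (node 0 → node 1 → node 2), and the output A–B is taken across R2, so this is a voltage divider.
Series current: I = V1/(R1 + R2) = 24/(150 + 500) = 24/650 = 0.03692 A
V_R2 = I × R2 = V1 × R2/(R1 + R2) = 24 × 500/650 = 18.46 V

Final answer: 18.46 V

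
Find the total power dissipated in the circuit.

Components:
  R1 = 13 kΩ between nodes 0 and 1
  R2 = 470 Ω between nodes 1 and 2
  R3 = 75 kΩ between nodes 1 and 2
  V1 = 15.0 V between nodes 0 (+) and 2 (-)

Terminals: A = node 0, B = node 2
Nodal analysis, taking node 2 as the 0 V reference.
Source V1 fixes V_0 = 15 V.
KCL at each unknown node (sum of currents leaving = 0; resistances in Ω):
  Node 1: (V_1 - 15)/13000 + (V_1 - 0)/470 + (V_1 - 0)/75000 = 0
Collecting terms: 0.002218 × V_1 = 0.001154  =>  V_1 = 0.5202 V
Power in each resistor, P = (ΔV)²/R:
  P_R1 = (15 - 0.5202)²/13000 = 0.01613 W
  P_R2 = (0.5202 - 0)²/470 = 0.0005758 W
  P_R3 = (0.5202 - 0)²/75000 = 0.000003609 W
P_total = P_R1 + P_R2 + P_R3 = 0.01671 W

Final answer: 0.01671 W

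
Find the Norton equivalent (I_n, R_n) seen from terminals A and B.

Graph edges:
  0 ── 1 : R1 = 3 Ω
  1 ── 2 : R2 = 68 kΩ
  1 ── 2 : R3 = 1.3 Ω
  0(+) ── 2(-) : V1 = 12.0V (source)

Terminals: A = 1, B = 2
Find the Thévenin equivalent first; then I_n = V_th/R_th and R_n = R_th.
Step 1 — V_th is the open-circuit voltage V_A - V_B (nothing connected across the terminals).
Nodal analysis, taking node 2 as the 0 V reference.
Source V1 fixes V_0 = 12 V.
KCL at each unknown node (sum of currents leaving = 0; resistances in Ω):
  Node 1: (V_1 - 12)/3 + (V_1 - 0)/68000 + (V_1 - 0)/1.3 = 0
Collecting terms: 1.103 × V_1 = 4  =>  V_1 = 3.628 V
V_th = V_1 - V_2 = 3.628 - 0 = 3.628 V
Step 2 — R_th: zero the source — replace V1 by a short circuit (node 2 merges into node 0) — and find the resistance seen between A (node 1) and B (node 0).
Reduce the network between node 1 (A) and node 0 (B) by series/parallel combination:
  Rp1 = R1 ‖ R2 ‖ R3 (parallel, all between nodes 0 and 1) = 1/(1/3 + 1/68000 + 1/1.3) = 0.907 Ω
R_th = 0.907 Ω
I_n = V_th/R_th = 3.628/0.907 = 4 A, and R_n = R_th = 0.907 Ω

Final answer: I_n = 4 A, R_n = 0.907 Ω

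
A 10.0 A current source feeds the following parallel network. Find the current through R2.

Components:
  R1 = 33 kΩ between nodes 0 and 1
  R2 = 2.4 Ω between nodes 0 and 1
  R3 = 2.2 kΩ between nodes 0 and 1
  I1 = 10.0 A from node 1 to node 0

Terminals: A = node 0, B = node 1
All resistors sit directly between nodes 0 and 1, so they are in parallel and share one voltage V; the full source current 10 A splits among them.
1/R_par = 1/33000 + 1/2.4 + 1/2200 = 0.4172 S  =>  R_par = 2.397 Ω
V = I × R_par = 10 × 2.397 = 23.97 V
I_R2 = V/R2 = 23.97/2.4 = 9.988 A

Final answer: 9.988 A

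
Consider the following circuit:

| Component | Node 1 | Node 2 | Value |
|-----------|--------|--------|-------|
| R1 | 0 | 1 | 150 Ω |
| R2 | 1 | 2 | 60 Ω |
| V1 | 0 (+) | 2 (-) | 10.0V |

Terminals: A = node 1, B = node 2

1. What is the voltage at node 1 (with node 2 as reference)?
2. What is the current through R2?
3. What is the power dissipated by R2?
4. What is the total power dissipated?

Nodal analysis, taking node 2 as the 0 V reference.
Source V1 fixes V_0 = 10 V.
KCL at each unknown node (sum of currents leaving = 0; resistances in Ω):
  Node 1: (V_1 - 10)/150 + (V_1 - 0)/60 = 0
Collecting terms: 0.02333 × V_1 = 0.06667  =>  V_1 = 2.857 V
Part 1:
  Read off the nodal solution: V_1 = 2.857 V
Part 2:
  I_R2 = (V_1 - V_2)/R2 = (2.857 - 0)/60 = 0.04762 A
  Magnitude: I_R2 = 0.04762 A
Part 3:
  I_R2 = (V_1 - V_2)/R2 = (2.857 - 0)/60 = 0.04762 A
  P_R2 = I_R2² × R2 = (0.04762)² × 60 = 0.1361 W
Part 4:
  Power in each resistor, P = (ΔV)²/R:
    P_R1 = (10 - 2.857)²/150 = 0.3401 W
    P_R2 = (2.857 - 0)²/60 = 0.1361 W
  P_total = P_R1 + P_R2 = 0.4762 W

Final answers:
1. V_1 = 2.857 V
2. I_R2 = 0.04762 A
3. P_R2 = 0.1361 W
4. P_total = 0.4762 W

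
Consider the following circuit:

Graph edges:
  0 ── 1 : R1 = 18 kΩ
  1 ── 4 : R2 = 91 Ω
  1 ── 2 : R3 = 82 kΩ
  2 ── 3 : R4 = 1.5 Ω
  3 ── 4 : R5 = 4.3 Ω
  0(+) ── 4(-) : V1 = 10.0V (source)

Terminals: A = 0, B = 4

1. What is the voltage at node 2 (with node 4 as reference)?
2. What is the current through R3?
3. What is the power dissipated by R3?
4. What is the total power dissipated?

Nodal analysis, taking node 4 as the 0 V reference.
Source V1 fixes V_0 = 10 V.
KCL at each unknown node (sum of currents leaving = 0; resistances in Ω):
  Node 1: (V_1 - 10)/18000 + (V_1 - 0)/91 + (V_1 - V_2)/82000 = 0
  Node 2: (V_2 - V_1)/82000 + (V_2 - V_3)/1.5 = 0
  Node 3: (V_3 - V_2)/1.5 + (V_3 - 0)/4.3 = 0
Collecting terms (coefficients in siemens):
  0.01106·V_1 - 0.0000122·V_2 = 0.0005556
  0.6667·V_2 - 0.0000122·V_1 - 0.6667·V_3 = 0
  0.8992·V_3 - 0.6667·V_2 = 0
Solving these 3 simultaneous equations (Gaussian elimination) gives:
  V_1 = 0.05025 V, V_2 = 0.000003554 V, V_3 = 0.000002635 V
Part 1:
  Read off the nodal solution: V_2 = 0.000003554 V
Part 2:
  I_R3 = (V_1 - V_2)/R3 = (0.05025 - 0.000003554)/82000 = 0.0000006127 A
  Magnitude: I_R3 = 0.0000006127 A
Part 3:
  I_R3 = (V_1 - V_2)/R3 = (0.05025 - 0.000003554)/82000 = 0.0000006127 A
  P_R3 = I_R3² × R3 = (0.0000006127)² × 82000 = 0.00000003078 W
Part 4:
  Power in each resistor, P = (ΔV)²/R:
    P_R1 = (10 - 0.05025)²/18000 = 0.0055 W
    P_R2 = (0.05025 - 0)²/91 = 0.00002774 W
    P_R3 = (0.05025 - 0.000003554)²/82000 = 0.00000003078 W
    P_R4 = (0.000003554 - 0.000002635)²/1.5 = 0.0000000000005631 W
    P_R5 = (0.000002635 - 0)²/4.3 = 0.000000000001614 W
  P_total = P_R1 + P_R2 + P_R3 + P_R4 + P_R5 = 0.005528 W

Final answers:
1. V_2 = 3.554e-06 V
2. I_R3 = 6.127e-07 A
3. P_R3 = 3.078e-08 W
4. P_total = 0.005528 W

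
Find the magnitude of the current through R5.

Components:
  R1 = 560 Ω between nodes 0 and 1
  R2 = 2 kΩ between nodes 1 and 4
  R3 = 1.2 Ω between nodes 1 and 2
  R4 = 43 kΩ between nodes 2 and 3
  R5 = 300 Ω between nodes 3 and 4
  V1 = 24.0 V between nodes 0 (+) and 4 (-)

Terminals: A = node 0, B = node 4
Nodal analysis, taking node 4 as the 0 V reference.
Source V1 fixes V_0 = 24 V.
KCL at each unknown node (sum of currents leaving = 0; resistances in Ω):
  Node 1: (V_1 - 24)/560 + (V_1 - 0)/2000 + (V_1 - V_2)/1.2 = 0
  Node 2: (V_2 - V_1)/1.2 + (V_2 - V_3)/43000 = 0
  Node 3: (V_3 - V_2)/43000 + (V_3 - 0)/300 = 0
Collecting terms (coefficients in siemens):
  0.8356·V_1 - 0.8333·V_2 = 0.04286
  0.8334·V_2 - 0.8333·V_1 - 0.00002326·V_3 = 0
  0.003357·V_3 - 0.00002326·V_2 = 0
Solving these 3 simultaneous equations (Gaussian elimination) gives:
  V_1 = 18.56 V, V_2 = 18.56 V, V_3 = 0.1286 V
I_R5 = (V_3 - V_4)/R5 = (0.1286 - 0)/300 = 0.0004287 A
|I_R5| = 0.0004287 A

Final answer: |I_R5| = 0.0004287 A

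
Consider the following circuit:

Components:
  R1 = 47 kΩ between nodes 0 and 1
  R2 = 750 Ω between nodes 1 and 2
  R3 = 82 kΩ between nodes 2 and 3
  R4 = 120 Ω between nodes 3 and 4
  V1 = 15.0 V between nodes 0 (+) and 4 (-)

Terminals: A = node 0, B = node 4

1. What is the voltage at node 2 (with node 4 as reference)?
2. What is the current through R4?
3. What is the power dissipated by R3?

Nodal analysis, taking node 4 as the 0 V reference.
Source V1 fixes V_0 = 15 V.
KCL at each unknown node (sum of currents leaving = 0; resistances in Ω):
  Node 1: (V_1 - 15)/47000 + (V_1 - V_2)/750 = 0
  Node 2: (V_2 - V_1)/750 + (V_2 - V_3)/82000 = 0
  Node 3: (V_3 - V_2)/82000 + (V_3 - 0)/120 = 0
Collecting terms (coefficients in siemens):
  0.001355·V_1 - 0.001333·V_2 = 0.0003191
  0.001346·V_2 - 0.001333·V_1 - 0.0000122·V_3 = 0
  0.008346·V_3 - 0.0000122·V_2 = 0
Solving these 3 simultaneous equations (Gaussian elimination) gives:
  V_1 = 9.571 V, V_2 = 9.485 V, V_3 = 0.01386 V
Part 1:
  Read off the nodal solution: V_2 = 9.485 V
Part 2:
  I_R4 = (V_3 - V_4)/R4 = (0.01386 - 0)/120 = 0.0001155 A
  Magnitude: I_R4 = 0.0001155 A
Part 3:
  I_R3 = (V_2 - V_3)/R3 = (9.485 - 0.01386)/82000 = 0.0001155 A
  P_R3 = I_R3² × R3 = (0.0001155)² × 82000 = 0.001094 W

Final answers:
1. V_2 = 9.485 V
2. I_R4 = 0.0001155 A
3. P_R3 = 0.001094 W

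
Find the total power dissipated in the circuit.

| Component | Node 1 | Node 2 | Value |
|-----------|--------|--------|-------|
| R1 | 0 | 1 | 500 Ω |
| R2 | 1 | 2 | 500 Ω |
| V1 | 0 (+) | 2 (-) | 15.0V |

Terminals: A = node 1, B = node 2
Nodal analysis, taking node 2 as the 0 V reference.
Source V1 fixes V_0 = 15 V.
KCL at each unknown node (sum of currents leaving = 0; resistances in Ω):
  Node 1: (V_1 - 15)/500 + (V_1 - 0)/500 = 0
Collecting terms: 0.004 × V_1 = 0.03  =>  V_1 = 7.5 V
Power in each resistor, P = (ΔV)²/R:
  P_R1 = (15 - 7.5)²/500 = 0.1125 W
  P_R2 = (7.5 - 0)²/500 = 0.1125 W
P_total = P_R1 + P_R2 = 0.225 W

Final answer: 0.225 W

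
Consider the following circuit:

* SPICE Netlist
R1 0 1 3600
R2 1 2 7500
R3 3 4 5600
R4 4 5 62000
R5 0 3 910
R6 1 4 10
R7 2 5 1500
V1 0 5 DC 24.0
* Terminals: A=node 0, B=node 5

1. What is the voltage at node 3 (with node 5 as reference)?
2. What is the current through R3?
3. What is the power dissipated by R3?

Nodal analysis, taking node 5 as the 0 V reference.
Source V1 fixes V_0 = 24 V.
KCL at each unknown node (sum of currents leaving = 0; resistances in Ω):
  Node 1: (V_1 - 24)/3600 + (V_1 - V_2)/7500 + (V_1 - V_4)/10 = 0
  Node 2: (V_2 - V_1)/7500 + (V_2 - 0)/1500 = 0
  Node 3: (V_3 - V_4)/5600 + (V_3 - 24)/910 = 0
  Node 4: (V_4 - V_3)/5600 + (V_4 - 0)/62000 + (V_4 - V_1)/10 = 0
Collecting terms (coefficients in siemens):
  0.1004·V_1 - 0.0001333·V_2 - 0.1·V_4 = 0.006667
  0.0008·V_2 - 0.0001333·V_1 = 0
  0.001277·V_3 - 0.0001786·V_4 = 0.02637
  0.1002·V_4 - 0.1·V_1 - 0.0001786·V_3 = 0
Solving these 4 simultaneous equations (Gaussian elimination) gives:
  V_1 = 18.53 V, V_2 = 3.089 V, V_3 = 23.24 V, V_4 = 18.54 V
Part 1:
  Read off the nodal solution: V_3 = 23.24 V
Part 2:
  I_R3 = (V_3 - V_4)/R3 = (23.24 - 18.54)/5600 = 0.0008391 A
  Magnitude: I_R3 = 0.0008391 A
Part 3:
  I_R3 = (V_3 - V_4)/R3 = (23.24 - 18.54)/5600 = 0.0008391 A
  P_R3 = I_R3² × R3 = (0.0008391)² × 5600 = 0.003943 W

Final answers:
1. V_3 = 23.24 V
2. I_R3 = 0.0008391 A
3. P_R3 = 0.003943 W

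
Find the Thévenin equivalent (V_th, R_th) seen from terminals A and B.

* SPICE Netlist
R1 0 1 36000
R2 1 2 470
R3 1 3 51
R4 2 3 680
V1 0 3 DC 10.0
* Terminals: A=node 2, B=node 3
Step 1 — V_th is the open-circuit voltage V_A - V_B (nothing connected across the terminals).
Nodal analysis, taking node 3 as the 0 V reference.
Source V1 fixes V_0 = 10 V.
KCL at each unknown node (sum of currents leaving = 0; resistances in Ω):
  Node 1: (V_1 - 10)/36000 + (V_1 - V_2)/470 + (V_1 - 0)/51 = 0
  Node 2: (V_2 - V_1)/470 + (V_2 - 0)/680 = 0
Collecting terms (coefficients in siemens):
  0.02176·V_1 - 0.002128·V_2 = 0.0002778
  0.003598·V_2 - 0.002128·V_1 = 0
Determinant D = (0.02176)(0.003598) - (-0.002128)(-0.002128) = 0.00007378
V_1 = [(0.0002778)(0.003598) - (-0.002128)(0)]/D = 0.01355 V
V_2 = [(0.02176)(0) - (0.0002778)(-0.002128)]/D = 0.00801 V
V_th = V_2 - V_3 = 0.00801 - 0 = 0.00801 V
Step 2 — R_th: zero the source — replace V1 by a short circuit (node 3 merges into node 0) — and find the resistance seen between A (node 2) and B (node 0).
Reduce the network between node 2 (A) and node 0 (B) by series/parallel combination:
  Rp1 = R1 ‖ R3 (parallel, both between nodes 0 and 1) = 1/(1/36000 + 1/51) = 50.93 Ω
  Rs1 = R2 + Rp1 (series, joined only at node 1) = 470 + 50.93 = 520.9 Ω
  Rp2 = R4 ‖ Rs1 (parallel, both between nodes 0 and 2) = 1/(1/680 + 1/520.9) = 295 Ω
R_th = 295 Ω

Final answer: V_th = 0.00801 V, R_th = 295 Ω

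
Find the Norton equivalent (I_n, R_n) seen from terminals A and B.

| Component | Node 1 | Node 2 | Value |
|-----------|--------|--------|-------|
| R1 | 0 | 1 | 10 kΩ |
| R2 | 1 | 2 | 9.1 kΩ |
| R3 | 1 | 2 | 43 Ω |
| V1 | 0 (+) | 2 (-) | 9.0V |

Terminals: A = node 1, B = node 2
Find the Thévenin equivalent first; then I_n = V_th/R_th and R_n = R_th.
Step 1 — V_th is the open-circuit voltage V_A - V_B (nothing connected across the terminals).
Nodal analysis, taking node 2 as the 0 V reference.
Source V1 fixes V_0 = 9 V.
KCL at each unknown node (sum of currents leaving = 0; resistances in Ω):
  Node 1: (V_1 - 9)/10000 + (V_1 - 0)/9100 + (V_1 - 0)/43 = 0
Collecting terms: 0.02347 × V_1 = 0.0009  =>  V_1 = 0.03835 V
V_th = V_1 - V_2 = 0.03835 - 0 = 0.03835 V
Step 2 — R_th: zero the source — replace V1 by a short circuit (node 2 merges into node 0) — and find the resistance seen between A (node 1) and B (node 0).
Reduce the network between node 1 (A) and node 0 (B) by series/parallel combination:
  Rp1 = R1 ‖ R2 ‖ R3 (parallel, all between nodes 0 and 1) = 1/(1/10000 + 1/9100 + 1/43) = 42.62 Ω
R_th = 42.62 Ω
I_n = V_th/R_th = 0.03835/42.62 = 0.0009 A, and R_n = R_th = 42.62 Ω

Final answer: I_n = 0.0009 A, R_n = 42.62 Ω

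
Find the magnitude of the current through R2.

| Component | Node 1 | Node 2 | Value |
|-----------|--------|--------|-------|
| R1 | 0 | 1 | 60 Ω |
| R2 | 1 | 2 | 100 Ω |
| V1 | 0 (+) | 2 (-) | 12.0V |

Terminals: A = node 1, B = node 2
Nodal analysis, taking node 2 as the 0 V reference.
Source V1 fixes V_0 = 12 V.
KCL at each unknown node (sum of currents leaving = 0; resistances in Ω):
  Node 1: (V_1 - 12)/60 + (V_1 - 0)/100 = 0
Collecting terms: 0.02667 × V_1 = 0.2  =>  V_1 = 7.5 V
I_R2 = (V_1 - V_2)/R2 = (7.5 - 0)/100 = 0.075 A
|I_R2| = 0.075 A

Final answer: |I_R2| = 0.075 A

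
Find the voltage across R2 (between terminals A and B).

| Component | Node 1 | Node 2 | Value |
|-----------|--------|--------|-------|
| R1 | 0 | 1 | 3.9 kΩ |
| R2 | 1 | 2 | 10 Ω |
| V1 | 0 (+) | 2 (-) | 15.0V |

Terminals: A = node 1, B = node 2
R1 and R2 are in series across V1 (node 0 → node 1 → node 2), and the output A–B is taken across R2, so this is a voltage divider.
Series current: I = V1/(R1 + R2) = 15/(3900 + 10) = 15/3910 = 0.003836 A
V_R2 = I × R2 = V1 × R2/(R1 + R2) = 15 × 10/3910 = 0.03836 V

Final answer: 0.03836 V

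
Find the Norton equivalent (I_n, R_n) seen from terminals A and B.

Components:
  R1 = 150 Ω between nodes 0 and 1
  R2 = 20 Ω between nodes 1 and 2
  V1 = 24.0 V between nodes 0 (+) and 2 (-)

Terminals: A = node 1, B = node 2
Find the Thévenin equivalent first; then I_n = V_th/R_th and R_n = R_th.
Step 1 — V_th is the open-circuit voltage V_A - V_B (nothing connected across the terminals).
Nodal analysis, taking node 2 as the 0 V reference.
Source V1 fixes V_0 = 24 V.
KCL at each unknown node (sum of currents leaving = 0; resistances in Ω):
  Node 1: (V_1 - 24)/150 + (V_1 - 0)/20 = 0
Collecting terms: 0.05667 × V_1 = 0.16  =>  V_1 = 2.824 V
V_th = V_1 - V_2 = 2.824 - 0 = 2.824 V
Step 2 — R_th: zero the source — replace V1 by a short circuit (node 2 merges into node 0) — and find the resistance seen between A (node 1) and B (node 0).
Reduce the network between node 1 (A) and node 0 (B) by series/parallel combination:
  Rp1 = R1 ‖ R2 (parallel, both between nodes 0 and 1) = 1/(1/150 + 1/20) = 17.65 Ω
R_th = 17.65 Ω
I_n = V_th/R_th = 2.824/17.65 = 0.16 A, and R_n = R_th = 17.65 Ω

Final answer: I_n = 0.16 A, R_n = 17.65 Ω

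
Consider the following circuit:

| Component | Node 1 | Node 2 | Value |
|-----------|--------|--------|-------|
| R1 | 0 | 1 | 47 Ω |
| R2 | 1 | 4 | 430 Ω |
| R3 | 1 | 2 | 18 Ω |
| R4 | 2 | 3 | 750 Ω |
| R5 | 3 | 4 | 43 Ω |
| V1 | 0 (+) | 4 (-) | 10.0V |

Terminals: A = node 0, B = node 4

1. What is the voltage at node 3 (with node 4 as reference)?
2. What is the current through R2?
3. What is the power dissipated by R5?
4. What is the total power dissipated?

Nodal analysis, taking node 4 as the 0 V reference.
Source V1 fixes V_0 = 10 V.
KCL at each unknown node (sum of currents leaving = 0; resistances in Ω):
  Node 1: (V_1 - 10)/47 + (V_1 - 0)/430 + (V_1 - V_2)/18 = 0
  Node 2: (V_2 - V_1)/18 + (V_2 - V_3)/750 = 0
  Node 3: (V_3 - V_2)/750 + (V_3 - 0)/43 = 0
Collecting terms (coefficients in siemens):
  0.07916·V_1 - 0.05556·V_2 = 0.2128
  0.05689·V_2 - 0.05556·V_1 - 0.001333·V_3 = 0
  0.02459·V_3 - 0.001333·V_2 = 0
Solving these 3 simultaneous equations (Gaussian elimination) gives:
  V_1 = 8.567 V, V_2 = 8.377 V, V_3 = 0.4542 V
Part 1:
  Read off the nodal solution: V_3 = 0.4542 V
Part 2:
  I_R2 = (V_1 - V_4)/R2 = (8.567 - 0)/430 = 0.01992 A
  Magnitude: I_R2 = 0.01992 A
Part 3:
  I_R5 = (V_3 - V_4)/R5 = (0.4542 - 0)/43 = 0.01056 A
  P_R5 = I_R5² × R5 = (0.01056)² × 43 = 0.004798 W
Part 4:
  Power in each resistor, P = (ΔV)²/R:
    P_R1 = (10 - 8.567)²/47 = 0.04368 W
    P_R2 = (8.567 - 0)²/430 = 0.1707 W
    P_R3 = (8.567 - 8.377)²/18 = 0.002009 W
    P_R4 = (8.377 - 0.4542)²/750 = 0.08369 W
    P_R5 = (0.4542 - 0)²/43 = 0.004798 W
  P_total = P_R1 + P_R2 + P_R3 + P_R4 + P_R5 = 0.3049 W

Final answers:
1. V_3 = 0.4542 V
2. I_R2 = 0.01992 A
3. P_R5 = 0.004798 W
4. P_total = 0.3049 W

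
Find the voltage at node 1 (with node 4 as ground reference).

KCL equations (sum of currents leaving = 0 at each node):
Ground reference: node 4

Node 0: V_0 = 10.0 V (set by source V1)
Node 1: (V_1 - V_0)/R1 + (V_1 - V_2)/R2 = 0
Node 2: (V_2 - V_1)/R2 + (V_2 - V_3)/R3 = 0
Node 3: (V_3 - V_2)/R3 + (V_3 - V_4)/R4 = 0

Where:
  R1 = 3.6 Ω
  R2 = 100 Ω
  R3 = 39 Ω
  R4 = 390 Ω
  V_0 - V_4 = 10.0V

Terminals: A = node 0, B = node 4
Nodal analysis, taking node 4 as the 0 V reference.
Source V1 fixes V_0 = 10 V.
KCL at each unknown node (sum of currents leaving = 0; resistances in Ω):
  Node 1: (V_1 - 10)/3.6 + (V_1 - V_2)/100 = 0
  Node 2: (V_2 - V_1)/100 + (V_2 - V_3)/39 = 0
  Node 3: (V_3 - V_2)/39 + (V_3 - 0)/390 = 0
Collecting terms (coefficients in siemens):
  0.2878·V_1 - 0.01·V_2 = 2.778
  0.03564·V_2 - 0.01·V_1 - 0.02564·V_3 = 0
  0.02821·V_3 - 0.02564·V_2 = 0
Solving these 3 simultaneous equations (Gaussian elimination) gives:
  V_1 = 9.932 V, V_2 = 8.055 V, V_3 = 7.323 V
The requested potential is V_1 = 9.932 V.

Final answer: V_1 = 9.932 V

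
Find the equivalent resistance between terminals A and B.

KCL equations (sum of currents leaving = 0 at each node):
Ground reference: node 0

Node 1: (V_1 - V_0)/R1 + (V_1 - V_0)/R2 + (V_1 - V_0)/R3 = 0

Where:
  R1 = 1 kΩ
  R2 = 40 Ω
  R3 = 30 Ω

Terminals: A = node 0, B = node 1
Reduce the network between node 0 (A) and node 1 (B) by series/parallel combination:
  Rp1 = R1 ‖ R2 ‖ R3 (parallel, all between nodes 0 and 1) = 1/(1/1000 + 1/40 + 1/30) = 16.85 Ω
R_eq = 16.85 Ω

Final answer: 16.85 Ω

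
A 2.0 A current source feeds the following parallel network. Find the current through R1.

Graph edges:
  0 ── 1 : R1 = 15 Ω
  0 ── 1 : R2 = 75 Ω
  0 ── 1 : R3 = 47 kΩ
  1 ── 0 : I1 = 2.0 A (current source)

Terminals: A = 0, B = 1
All resistors sit directly between nodes 0 and 1, so they are in parallel and share one voltage V; the full source current 2 A splits among them.
1/R_par = 1/15 + 1/75 + 1/47000 = 0.08002 S  =>  R_par = 12.5 Ω
V = I × R_par = 2 × 12.5 = 24.99 V
I_R1 = V/R1 = 24.99/15 = 1.666 A

Final answer: 1.666 A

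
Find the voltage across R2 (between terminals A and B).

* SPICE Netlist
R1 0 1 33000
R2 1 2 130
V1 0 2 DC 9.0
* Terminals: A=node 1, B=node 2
R1 and R2 are in series across V1 (node 0 → node 1 → node 2), and the output A–B is taken across R2, so this is a voltage divider.
Series current: I = V1/(R1 + R2) = 9/(33000 + 130) = 9/33130 = 0.0002717 A
V_R2 = I × R2 = V1 × R2/(R1 + R2) = 9 × 130/33130 = 0.03532 V

Final answer: 0.03532 V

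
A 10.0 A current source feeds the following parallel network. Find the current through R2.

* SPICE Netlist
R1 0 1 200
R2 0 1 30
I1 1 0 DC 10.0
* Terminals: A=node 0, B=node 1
All resistors sit directly between nodes 0 and 1, so they are in parallel and share one voltage V; the full source current 10 A splits among them.
1/R_par = 1/200 + 1/30 = 0.03833 S  =>  R_par = 26.09 Ω
V = I × R_par = 10 × 26.09 = 260.9 V
I_R2 = V/R2 = 260.9/30 = 8.696 A

Final answer: 8.696 A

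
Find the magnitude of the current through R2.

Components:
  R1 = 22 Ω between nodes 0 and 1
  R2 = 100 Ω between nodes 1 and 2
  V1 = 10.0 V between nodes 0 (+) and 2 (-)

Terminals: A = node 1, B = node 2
Nodal analysis, taking node 2 as the 0 V reference.
Source V1 fixes V_0 = 10 V.
KCL at each unknown node (sum of currents leaving = 0; resistances in Ω):
  Node 1: (V_1 - 10)/22 + (V_1 - 0)/100 = 0
Collecting terms: 0.05545 × V_1 = 0.4545  =>  V_1 = 8.197 V
I_R2 = (V_1 - V_2)/R2 = (8.197 - 0)/100 = 0.08197 A
|I_R2| = 0.08197 A

Final answer: |I_R2| = 0.08197 A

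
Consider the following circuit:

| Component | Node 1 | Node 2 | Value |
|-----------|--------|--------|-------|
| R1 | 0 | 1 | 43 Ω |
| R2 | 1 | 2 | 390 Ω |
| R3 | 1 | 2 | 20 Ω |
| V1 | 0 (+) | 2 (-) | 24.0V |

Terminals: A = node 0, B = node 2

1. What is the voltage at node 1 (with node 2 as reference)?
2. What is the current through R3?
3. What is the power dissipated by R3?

Nodal analysis, taking node 2 as the 0 V reference.
Source V1 fixes V_0 = 24 V.
KCL at each unknown node (sum of currents leaving = 0; resistances in Ω):
  Node 1: (V_1 - 24)/43 + (V_1 - 0)/390 + (V_1 - 0)/20 = 0
Collecting terms: 0.07582 × V_1 = 0.5581  =>  V_1 = 7.361 V
Part 1:
  Read off the nodal solution: V_1 = 7.361 V
Part 2:
  I_R3 = (V_1 - V_2)/R3 = (7.361 - 0)/20 = 0.3681 A
  Magnitude: I_R3 = 0.3681 A
Part 3:
  I_R3 = (V_1 - V_2)/R3 = (7.361 - 0)/20 = 0.3681 A
  P_R3 = I_R3² × R3 = (0.3681)² × 20 = 2.709 W

Final answers:
1. V_1 = 7.361 V
2. I_R3 = 0.3681 A
3. P_R3 = 2.709 W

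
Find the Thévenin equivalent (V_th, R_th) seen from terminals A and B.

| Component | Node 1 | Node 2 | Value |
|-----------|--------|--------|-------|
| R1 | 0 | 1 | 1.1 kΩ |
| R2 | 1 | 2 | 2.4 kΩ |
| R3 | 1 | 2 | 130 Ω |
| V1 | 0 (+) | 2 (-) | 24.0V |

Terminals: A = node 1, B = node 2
Step 1 — V_th is the open-circuit voltage V_A - V_B (nothing connected across the terminals).
Nodal analysis, taking node 2 as the 0 V reference.
Source V1 fixes V_0 = 24 V.
KCL at each unknown node (sum of currents leaving = 0; resistances in Ω):
  Node 1: (V_1 - 24)/1100 + (V_1 - 0)/2400 + (V_1 - 0)/130 = 0
Collecting terms: 0.009018 × V_1 = 0.02182  =>  V_1 = 2.419 V
V_th = V_1 - V_2 = 2.419 - 0 = 2.419 V
Step 2 — R_th: zero the source — replace V1 by a short circuit (node 2 merges into node 0) — and find the resistance seen between A (node 1) and B (node 0).
Reduce the network between node 1 (A) and node 0 (B) by series/parallel combination:
  Rp1 = R1 ‖ R2 ‖ R3 (parallel, all between nodes 0 and 1) = 1/(1/1100 + 1/2400 + 1/130) = 110.9 Ω
R_th = 110.9 Ω

Final answer: V_th = 2.419 V, R_th = 110.9 Ω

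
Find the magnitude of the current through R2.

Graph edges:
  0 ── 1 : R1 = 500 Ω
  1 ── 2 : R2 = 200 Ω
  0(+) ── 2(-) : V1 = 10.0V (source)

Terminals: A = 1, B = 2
Nodal analysis, taking node 2 as the 0 V reference.
Source V1 fixes V_0 = 10 V.
KCL at each unknown node (sum of currents leaving = 0; resistances in Ω):
  Node 1: (V_1 - 10)/500 + (V_1 - 0)/200 = 0
Collecting terms: 0.007 × V_1 = 0.02  =>  V_1 = 2.857 V
I_R2 = (V_1 - V_2)/R2 = (2.857 - 0)/200 = 0.01429 A
|I_R2| = 0.01429 A

Final answer: |I_R2| = 0.01429 A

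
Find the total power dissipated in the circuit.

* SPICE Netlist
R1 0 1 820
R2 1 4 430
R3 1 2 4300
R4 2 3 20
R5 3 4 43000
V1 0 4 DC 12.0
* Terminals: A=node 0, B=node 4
Nodal analysis, taking node 4 as the 0 V reference.
Source V1 fixes V_0 = 12 V.
KCL at each unknown node (sum of currents leaving = 0; resistances in Ω):
  Node 1: (V_1 - 12)/820 + (V_1 - 0)/430 + (V_1 - V_2)/4300 = 0
  Node 2: (V_2 - V_1)/4300 + (V_2 - V_3)/20 = 0
  Node 3: (V_3 - V_2)/20 + (V_3 - 0)/43000 = 0
Collecting terms (coefficients in siemens):
  0.003778·V_1 - 0.0002326·V_2 = 0.01463
  0.05023·V_2 - 0.0002326·V_1 - 0.05·V_3 = 0
  0.05002·V_3 - 0.05·V_2 = 0
Solving these 3 simultaneous equations (Gaussian elimination) gives:
  V_1 = 4.104 V, V_2 = 3.731 V, V_3 = 3.729 V
Power in each resistor, P = (ΔV)²/R:
  P_R1 = (12 - 4.104)²/820 = 0.07604 W
  P_R2 = (4.104 - 0)²/430 = 0.03916 W
  P_R3 = (4.104 - 3.731)²/4300 = 0.00003234 W
  P_R4 = (3.731 - 3.729)²/20 = 0.0000001504 W
  P_R5 = (3.729 - 0)²/43000 = 0.0003234 W
P_total = P_R1 + P_R2 + P_R3 + P_R4 + P_R5 = 0.1156 W

Final answer: 0.1156 W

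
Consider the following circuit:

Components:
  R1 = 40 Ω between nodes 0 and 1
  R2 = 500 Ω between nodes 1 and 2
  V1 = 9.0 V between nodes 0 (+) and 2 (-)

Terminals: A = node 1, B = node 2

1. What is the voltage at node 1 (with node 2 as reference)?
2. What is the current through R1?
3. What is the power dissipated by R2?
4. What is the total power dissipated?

Nodal analysis, taking node 2 as the 0 V reference.
Source V1 fixes V_0 = 9 V.
KCL at each unknown node (sum of currents leaving = 0; resistances in Ω):
  Node 1: (V_1 - 9)/40 + (V_1 - 0)/500 = 0
Collecting terms: 0.027 × V_1 = 0.225  =>  V_1 = 8.333 V
Part 1:
  Read off the nodal solution: V_1 = 8.333 V
Part 2:
  I_R1 = (V_0 - V_1)/R1 = (9 - 8.333)/40 = 0.01667 A
  Magnitude: I_R1 = 0.01667 A
Part 3:
  I_R2 = (V_1 - V_2)/R2 = (8.333 - 0)/500 = 0.01667 A
  P_R2 = I_R2² × R2 = (0.01667)² × 500 = 0.1389 W
Part 4:
  Power in each resistor, P = (ΔV)²/R:
    P_R1 = (9 - 8.333)²/40 = 0.01111 W
    P_R2 = (8.333 - 0)²/500 = 0.1389 W
  P_total = P_R1 + P_R2 = 0.15 W

Final answers:
1. V_1 = 8.333 V
2. I_R1 = 0.01667 A
3. P_R2 = 0.1389 W
4. P_total = 0.15 W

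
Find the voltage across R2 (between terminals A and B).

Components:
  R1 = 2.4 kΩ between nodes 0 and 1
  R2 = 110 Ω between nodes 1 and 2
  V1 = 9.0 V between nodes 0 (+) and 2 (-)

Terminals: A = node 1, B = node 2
R1 and R2 are in series across V1 (node 0 → node 1 → node 2), and the output A–B is taken across R2, so this is a voltage divider.
Series current: I = V1/(R1 + R2) = 9/(2400 + 110) = 9/2510 = 0.003586 A
V_R2 = I × R2 = V1 × R2/(R1 + R2) = 9 × 110/2510 = 0.3944 V

Final answer: 0.3944 V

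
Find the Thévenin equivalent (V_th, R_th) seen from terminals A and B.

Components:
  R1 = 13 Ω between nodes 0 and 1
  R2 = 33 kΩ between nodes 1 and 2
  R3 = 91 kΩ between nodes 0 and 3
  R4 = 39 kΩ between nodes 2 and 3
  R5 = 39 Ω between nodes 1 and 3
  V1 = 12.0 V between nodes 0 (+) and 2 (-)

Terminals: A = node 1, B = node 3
Step 1 — V_th is the open-circuit voltage V_A - V_B (nothing connected across the terminals).
Nodal analysis, taking node 2 as the 0 V reference.
Source V1 fixes V_0 = 12 V.
KCL at each unknown node (sum of currents leaving = 0; resistances in Ω):
  Node 1: (V_1 - 12)/13 + (V_1 - 0)/33000 + (V_1 - V_3)/39 = 0
  Node 3: (V_3 - 12)/91000 + (V_3 - 0)/39000 + (V_3 - V_1)/39 = 0
Collecting terms (coefficients in siemens):
  0.1026·V_1 - 0.02564·V_3 = 0.9231
  0.02568·V_3 - 0.02564·V_1 = 0.0001319
Determinant D = (0.1026)(0.02568) - (-0.02564)(-0.02564) = 0.001977
V_1 = [(0.9231)(0.02568) - (-0.02564)(0.0001319)]/D = 11.99 V
V_3 = [(0.1026)(0.0001319) - (0.9231)(-0.02564)]/D = 11.98 V
V_th = V_1 - V_3 = 11.99 - 11.98 = 0.01197 V
Step 2 — R_th: zero the source — replace V1 by a short circuit (node 2 merges into node 0) — and find the resistance seen between A (node 1) and B (node 3).
Reduce the network between node 1 (A) and node 3 (B) by series/parallel combination:
  Rp1 = R1 ‖ R2 (parallel, both between nodes 0 and 1) = 1/(1/13 + 1/33000) = 12.99 Ω
  Rp2 = R3 ‖ R4 (parallel, both between nodes 0 and 3) = 1/(1/91000 + 1/39000) = 27300 Ω
  Rs1 = Rp1 + Rp2 (series, joined only at node 0) = 12.99 + 27300 = 27310 Ω
  Rp3 = R5 ‖ Rs1 (parallel, both between nodes 1 and 3) = 1/(1/39 + 1/27310) = 38.94 Ω
R_th = 38.94 Ω

Final answer: V_th = 0.01197 V, R_th = 38.94 Ω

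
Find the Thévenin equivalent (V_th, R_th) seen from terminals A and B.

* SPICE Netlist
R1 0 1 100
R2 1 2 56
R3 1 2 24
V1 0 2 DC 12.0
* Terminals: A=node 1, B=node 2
Step 1 — V_th is the open-circuit voltage V_A - V_B (nothing connected across the terminals).
Nodal analysis, taking node 2 as the 0 V reference.
Source V1 fixes V_0 = 12 V.
KCL at each unknown node (sum of currents leaving = 0; resistances in Ω):
  Node 1: (V_1 - 12)/100 + (V_1 - 0)/56 + (V_1 - 0)/24 = 0
Collecting terms: 0.06952 × V_1 = 0.12  =>  V_1 = 1.726 V
V_th = V_1 - V_2 = 1.726 - 0 = 1.726 V
Step 2 — R_th: zero the source — replace V1 by a short circuit (node 2 merges into node 0) — and find the resistance seen between A (node 1) and B (node 0).
Reduce the network between node 1 (A) and node 0 (B) by series/parallel combination:
  Rp1 = R1 ‖ R2 ‖ R3 (parallel, all between nodes 0 and 1) = 1/(1/100 + 1/56 + 1/24) = 14.38 Ω
R_th = 14.38 Ω

Final answer: V_th = 1.726 V, R_th = 14.38 Ω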